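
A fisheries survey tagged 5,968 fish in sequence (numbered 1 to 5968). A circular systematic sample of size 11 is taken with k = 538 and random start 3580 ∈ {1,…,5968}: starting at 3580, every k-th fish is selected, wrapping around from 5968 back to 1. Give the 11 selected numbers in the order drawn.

Selection 1: 3580
Selection 2: 3580 + 538 = 4118
Selection 3: 4118 + 538 = 4656
Selection 4: 4656 + 538 = 5194
Selection 5: 5194 + 538 = 5732
Selection 6: 5732 + 538 = 6270 → 6270 − 5968 = 302
Selection 7: 302 + 538 = 840
Selection 8: 840 + 538 = 1378
Selection 9: 1378 + 538 = 1916
Selection 10: 1916 + 538 = 2454
Selection 11: 2454 + 538 = 2992

3580, 4118, 4656, 5194, 5732, 302, 840, 1378, 1916, 2454, 2992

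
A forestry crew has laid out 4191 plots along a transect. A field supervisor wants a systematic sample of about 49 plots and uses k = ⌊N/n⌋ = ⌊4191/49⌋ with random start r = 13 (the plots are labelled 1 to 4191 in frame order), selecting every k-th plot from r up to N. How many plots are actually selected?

k = ⌊4191/49⌋ = 85
Achieved size = ⌊(4191 − 13)/85⌋ + 1 = ⌊4178/85⌋ + 1 = 49 + 1 = 50
(last selection: 13 + 49×85 = 4178 ≤ 4191; next would be 4263 > 4191)

50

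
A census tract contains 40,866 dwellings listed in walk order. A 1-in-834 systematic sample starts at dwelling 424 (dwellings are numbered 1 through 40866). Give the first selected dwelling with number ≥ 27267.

k = 834
Steps past start: ⌈(27267 − 424)/834⌉ = ⌈26843/834⌉ = 33
Selected dwelling: 424 + 33×834 = 27946

27946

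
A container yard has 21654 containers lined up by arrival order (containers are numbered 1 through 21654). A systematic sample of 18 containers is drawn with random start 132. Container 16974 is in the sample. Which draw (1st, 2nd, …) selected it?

k = 21654/18 = 1203
position = (16974 − 132)/1203 + 1 = 16842/1203 + 1 = 14 + 1 = 15

15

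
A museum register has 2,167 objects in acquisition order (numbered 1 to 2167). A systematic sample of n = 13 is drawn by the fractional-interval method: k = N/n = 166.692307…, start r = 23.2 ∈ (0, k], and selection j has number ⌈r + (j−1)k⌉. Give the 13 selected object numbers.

24, 190, 357, 524, 690, 857, 1024, 1191, 1357, 1524, 1691, 1857, 2024

j=1: r + 0k = 23.2 → ⌈·⌉ = 24
j=2: r + 1k = 189.892307… → ⌈·⌉ = 190
j=3: r + 2k = 356.584615… → ⌈·⌉ = 357
j=4: r + 3k = 523.276923… → ⌈·⌉ = 524
j=5: r + 4k = 689.969230… → ⌈·⌉ = 690
j=6: r + 5k = 856.661538… → ⌈·⌉ = 857
j=7: r + 6k = 1023.353846… → ⌈·⌉ = 1024
j=8: r + 7k = 1190.046153… → ⌈·⌉ = 1191
j=9: r + 8k = 1356.738461… → ⌈·⌉ = 1357
j=10: r + 9k = 1523.430769… → ⌈·⌉ = 1524
j=11: r + 10k = 1690.123076… → ⌈·⌉ = 1691
j=12: r + 11k = 1856.815384… → ⌈·⌉ = 1857
j=13: r + 12k = 2023.507692… → ⌈·⌉ = 2024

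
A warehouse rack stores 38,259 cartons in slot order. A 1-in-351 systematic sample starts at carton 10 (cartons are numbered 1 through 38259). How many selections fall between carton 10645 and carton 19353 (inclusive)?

k = 351
First selection ≥ 10645: 10 + ⌈(10645−10)/351⌉·351 = 10 + 31×351 = 10891
Last selection ≤ 19353: 10 + ⌊(19353−10)/351⌋·351 = 10 + 55×351 = 19315
Count = 55 − 31 + 1 = 25

25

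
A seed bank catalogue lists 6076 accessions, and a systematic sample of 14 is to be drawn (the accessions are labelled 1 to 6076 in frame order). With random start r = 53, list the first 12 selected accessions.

53, 487, 921, 1355, 1789, 2223, 2657, 3091, 3525, 3959, 4393, 4827

k = N/n = 6076/14 = 434
accession 1: 53
accession 2: 53 + 434 = 487
accession 3: 487 + 434 = 921
accession 4: 921 + 434 = 1355
accession 5: 1355 + 434 = 1789
accession 6: 1789 + 434 = 2223
accession 7: 2223 + 434 = 2657
accession 8: 2657 + 434 = 3091
accession 9: 3091 + 434 = 3525
accession 10: 3525 + 434 = 3959
accession 11: 3959 + 434 = 4393
accession 12: 4393 + 434 = 4827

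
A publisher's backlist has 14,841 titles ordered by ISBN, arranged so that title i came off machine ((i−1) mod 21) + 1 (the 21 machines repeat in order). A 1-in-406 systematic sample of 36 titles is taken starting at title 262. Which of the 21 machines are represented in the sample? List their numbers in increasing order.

Consecutive selections differ by k = 406, so their machine numbers differ by 406 mod 21 = 7.
gcd(406, 21) = 7, so the sample visits 21/7 = 3 distinct residues mod 21.
Start 262 is machine 10; the machines hit are 3, 10, 17.

3, 10, 17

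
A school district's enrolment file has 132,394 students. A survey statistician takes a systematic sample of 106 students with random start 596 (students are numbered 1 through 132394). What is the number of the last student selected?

k = 132394/106 = 1249
106th selection = r + (106−1)·k = 596 + 105×1249 = 596 + 131145 = 131741

131741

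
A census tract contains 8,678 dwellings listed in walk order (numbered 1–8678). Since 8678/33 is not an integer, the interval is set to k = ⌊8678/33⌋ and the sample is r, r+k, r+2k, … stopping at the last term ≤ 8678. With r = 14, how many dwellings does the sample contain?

k = ⌊8678/33⌋ = 262
Achieved size = ⌊(8678 − 14)/262⌋ + 1 = ⌊8664/262⌋ + 1 = 33 + 1 = 34
(last selection: 14 + 33×262 = 8660 ≤ 8678; next would be 8922 > 8678)

34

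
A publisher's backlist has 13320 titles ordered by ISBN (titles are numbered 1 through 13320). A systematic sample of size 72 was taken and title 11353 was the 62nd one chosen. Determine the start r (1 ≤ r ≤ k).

68

k = 13320/72 = 185
r = 11353 − (62−1)×185 = 11353 − 11285 = 68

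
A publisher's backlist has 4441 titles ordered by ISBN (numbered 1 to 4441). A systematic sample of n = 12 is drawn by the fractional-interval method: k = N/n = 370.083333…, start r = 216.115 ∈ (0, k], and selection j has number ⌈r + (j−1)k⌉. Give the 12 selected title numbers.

j=1: r + 0k = 216.115 → ⌈·⌉ = 217
j=2: r + 1k = 586.198333… → ⌈·⌉ = 587
j=3: r + 2k = 956.281666… → ⌈·⌉ = 957
j=4: r + 3k = 1326.365 → ⌈·⌉ = 1327
j=5: r + 4k = 1696.448333… → ⌈·⌉ = 1697
j=6: r + 5k = 2066.531666… → ⌈·⌉ = 2067
j=7: r + 6k = 2436.615 → ⌈·⌉ = 2437
j=8: r + 7k = 2806.698333… → ⌈·⌉ = 2807
j=9: r + 8k = 3176.781666… → ⌈·⌉ = 3177
j=10: r + 9k = 3546.865 → ⌈·⌉ = 3547
j=11: r + 10k = 3916.948333… → ⌈·⌉ = 3917
j=12: r + 11k = 4287.031666… → ⌈·⌉ = 4288

217, 587, 957, 1327, 1697, 2067, 2437, 2807, 3177, 3547, 3917, 4288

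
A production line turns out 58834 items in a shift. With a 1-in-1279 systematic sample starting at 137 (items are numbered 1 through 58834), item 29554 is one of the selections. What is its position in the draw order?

24

k = 1279
position = (29554 − 137)/1279 + 1 = 29417/1279 + 1 = 23 + 1 = 24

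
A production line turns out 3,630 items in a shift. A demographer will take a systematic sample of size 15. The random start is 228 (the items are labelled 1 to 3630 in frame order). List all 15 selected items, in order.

228, 470, 712, 954, 1196, 1438, 1680, 1922, 2164, 2406, 2648, 2890, 3132, 3374, 3616

k = N/n = 3630/15 = 242
item 1: 228
item 2: 228 + 242 = 470
item 3: 470 + 242 = 712
item 4: 712 + 242 = 954
item 5: 954 + 242 = 1196
item 6: 1196 + 242 = 1438
item 7: 1438 + 242 = 1680
item 8: 1680 + 242 = 1922
item 9: 1922 + 242 = 2164
item 10: 2164 + 242 = 2406
item 11: 2406 + 242 = 2648
item 12: 2648 + 242 = 2890
item 13: 2890 + 242 = 3132
item 14: 3132 + 242 = 3374
item 15: 3374 + 242 = 3616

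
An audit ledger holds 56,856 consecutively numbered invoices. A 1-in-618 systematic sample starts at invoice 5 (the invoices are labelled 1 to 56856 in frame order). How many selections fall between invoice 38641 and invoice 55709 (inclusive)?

k = 618
First selection ≥ 38641: 5 + ⌈(38641−5)/618⌉·618 = 5 + 63×618 = 38939
Last selection ≤ 55709: 5 + ⌊(55709−5)/618⌋·618 = 5 + 90×618 = 55625
Count = 90 − 63 + 1 = 28

28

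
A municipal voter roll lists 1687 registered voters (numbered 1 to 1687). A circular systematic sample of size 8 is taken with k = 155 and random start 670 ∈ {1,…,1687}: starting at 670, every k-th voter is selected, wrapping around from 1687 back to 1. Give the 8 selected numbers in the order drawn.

670, 825, 980, 1135, 1290, 1445, 1600, 68

Selection 1: 670
Selection 2: 670 + 155 = 825
Selection 3: 825 + 155 = 980
Selection 4: 980 + 155 = 1135
Selection 5: 1135 + 155 = 1290
Selection 6: 1290 + 155 = 1445
Selection 7: 1445 + 155 = 1600
Selection 8: 1600 + 155 = 1755 → 1755 − 1687 = 68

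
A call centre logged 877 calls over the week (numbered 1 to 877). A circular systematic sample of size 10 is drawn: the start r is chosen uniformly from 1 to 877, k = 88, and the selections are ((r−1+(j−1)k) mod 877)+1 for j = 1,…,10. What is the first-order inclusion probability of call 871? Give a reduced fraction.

For each position j, as r ranges over 1…877 the j-th selection hits every call exactly once, so call 871 is selected for exactly 10 of the 877 starts.
Inclusion probability = 10/877.

10/877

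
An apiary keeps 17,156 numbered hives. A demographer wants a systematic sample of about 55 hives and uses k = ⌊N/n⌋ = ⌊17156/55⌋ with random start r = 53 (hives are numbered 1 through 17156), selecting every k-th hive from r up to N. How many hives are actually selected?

55

k = ⌊17156/55⌋ = 311
Achieved size = ⌊(17156 − 53)/311⌋ + 1 = ⌊17103/311⌋ + 1 = 54 + 1 = 55
(last selection: 53 + 54×311 = 16847 ≤ 17156; next would be 17158 > 17156)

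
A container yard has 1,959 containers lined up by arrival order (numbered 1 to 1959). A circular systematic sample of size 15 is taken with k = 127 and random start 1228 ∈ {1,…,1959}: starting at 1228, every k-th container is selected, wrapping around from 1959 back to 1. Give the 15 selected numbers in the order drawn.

1228, 1355, 1482, 1609, 1736, 1863, 31, 158, 285, 412, 539, 666, 793, 920, 1047

Selection 1: 1228
Selection 2: 1228 + 127 = 1355
Selection 3: 1355 + 127 = 1482
Selection 4: 1482 + 127 = 1609
Selection 5: 1609 + 127 = 1736
Selection 6: 1736 + 127 = 1863
Selection 7: 1863 + 127 = 1990 → 1990 − 1959 = 31
Selection 8: 31 + 127 = 158
Selection 9: 158 + 127 = 285
Selection 10: 285 + 127 = 412
Selection 11: 412 + 127 = 539
Selection 12: 539 + 127 = 666
Selection 13: 666 + 127 = 793
Selection 14: 793 + 127 = 920
Selection 15: 920 + 127 = 1047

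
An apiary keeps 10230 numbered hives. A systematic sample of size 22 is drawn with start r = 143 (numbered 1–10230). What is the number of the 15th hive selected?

6653

k = 10230/22 = 465
15th selection = r + (15−1)·k = 143 + 14×465 = 143 + 6510 = 6653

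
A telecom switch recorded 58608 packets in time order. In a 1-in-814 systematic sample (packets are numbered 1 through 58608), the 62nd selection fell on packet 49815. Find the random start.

161

k = 814
r = 49815 − (62−1)×814 = 49815 − 49654 = 161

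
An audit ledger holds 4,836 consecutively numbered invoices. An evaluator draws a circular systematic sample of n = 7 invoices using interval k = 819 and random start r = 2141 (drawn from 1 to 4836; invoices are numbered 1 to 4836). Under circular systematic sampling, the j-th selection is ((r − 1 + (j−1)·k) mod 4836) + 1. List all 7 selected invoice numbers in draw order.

2141, 2960, 3779, 4598, 581, 1400, 2219

Selection 1: 2141
Selection 2: 2141 + 819 = 2960
Selection 3: 2960 + 819 = 3779
Selection 4: 3779 + 819 = 4598
Selection 5: 4598 + 819 = 5417 → 5417 − 4836 = 581
Selection 6: 581 + 819 = 1400
Selection 7: 1400 + 819 = 2219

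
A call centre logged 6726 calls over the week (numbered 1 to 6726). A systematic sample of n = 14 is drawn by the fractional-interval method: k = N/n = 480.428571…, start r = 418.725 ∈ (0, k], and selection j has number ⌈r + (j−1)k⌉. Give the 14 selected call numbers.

419, 900, 1380, 1861, 2341, 2821, 3302, 3782, 4263, 4743, 5224, 5704, 6184, 6665

j=1: r + 0k = 418.725 → ⌈·⌉ = 419
j=2: r + 1k = 899.153571… → ⌈·⌉ = 900
j=3: r + 2k = 1379.582142… → ⌈·⌉ = 1380
j=4: r + 3k = 1860.010714… → ⌈·⌉ = 1861
j=5: r + 4k = 2340.439285… → ⌈·⌉ = 2341
j=6: r + 5k = 2820.867857… → ⌈·⌉ = 2821
j=7: r + 6k = 3301.296428… → ⌈·⌉ = 3302
j=8: r + 7k = 3781.725 → ⌈·⌉ = 3782
j=9: r + 8k = 4262.153571… → ⌈·⌉ = 4263
j=10: r + 9k = 4742.582142… → ⌈·⌉ = 4743
j=11: r + 10k = 5223.010714… → ⌈·⌉ = 5224
j=12: r + 11k = 5703.439285… → ⌈·⌉ = 5704
j=13: r + 12k = 6183.867857… → ⌈·⌉ = 6184
j=14: r + 13k = 6664.296428… → ⌈·⌉ = 6665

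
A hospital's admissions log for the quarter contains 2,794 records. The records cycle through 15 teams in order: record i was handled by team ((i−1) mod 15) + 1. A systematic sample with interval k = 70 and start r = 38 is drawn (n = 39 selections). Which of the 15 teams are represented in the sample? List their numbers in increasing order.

3, 8, 13

Consecutive selections differ by k = 70, so their team numbers differ by 70 mod 15 = 10.
gcd(70, 15) = 5, so the sample visits 15/5 = 3 distinct residues mod 15.
Start 38 is team 8; the teams hit are 3, 8, 13.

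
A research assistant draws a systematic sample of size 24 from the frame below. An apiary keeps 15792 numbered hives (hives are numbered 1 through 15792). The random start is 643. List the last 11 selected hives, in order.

9197, 9855, 10513, 11171, 11829, 12487, 13145, 13803, 14461, 15119, 15777

k = N/n = 15792/24 = 658
14th selection = 643 + 13×658 = 9197
15th: 9197 + 658 = 9855
16th: 9855 + 658 = 10513
17th: 10513 + 658 = 11171
18th: 11171 + 658 = 11829
19th: 11829 + 658 = 12487
20th: 12487 + 658 = 13145
21st: 13145 + 658 = 13803
22nd: 13803 + 658 = 14461
23rd: 14461 + 658 = 15119
24th: 15119 + 658 = 15777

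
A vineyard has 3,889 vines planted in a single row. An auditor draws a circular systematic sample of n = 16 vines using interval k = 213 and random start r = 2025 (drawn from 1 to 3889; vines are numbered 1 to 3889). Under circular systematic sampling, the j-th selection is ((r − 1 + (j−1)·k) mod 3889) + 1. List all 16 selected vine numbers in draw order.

Selection 1: 2025
Selection 2: 2025 + 213 = 2238
Selection 3: 2238 + 213 = 2451
Selection 4: 2451 + 213 = 2664
Selection 5: 2664 + 213 = 2877
Selection 6: 2877 + 213 = 3090
Selection 7: 3090 + 213 = 3303
Selection 8: 3303 + 213 = 3516
Selection 9: 3516 + 213 = 3729
Selection 10: 3729 + 213 = 3942 → 3942 − 3889 = 53
Selection 11: 53 + 213 = 266
Selection 12: 266 + 213 = 479
Selection 13: 479 + 213 = 692
Selection 14: 692 + 213 = 905
Selection 15: 905 + 213 = 1118
Selection 16: 1118 + 213 = 1331

2025, 2238, 2451, 2664, 2877, 3090, 3303, 3516, 3729, 53, 266, 479, 692, 905, 1118, 1331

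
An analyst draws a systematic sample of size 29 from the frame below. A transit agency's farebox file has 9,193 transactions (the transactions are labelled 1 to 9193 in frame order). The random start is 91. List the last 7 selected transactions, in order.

k = N/n = 9193/29 = 317
23rd selection = 91 + 22×317 = 7065
24th: 7065 + 317 = 7382
25th: 7382 + 317 = 7699
26th: 7699 + 317 = 8016
27th: 8016 + 317 = 8333
28th: 8333 + 317 = 8650
29th: 8650 + 317 = 8967

7065, 7382, 7699, 8016, 8333, 8650, 8967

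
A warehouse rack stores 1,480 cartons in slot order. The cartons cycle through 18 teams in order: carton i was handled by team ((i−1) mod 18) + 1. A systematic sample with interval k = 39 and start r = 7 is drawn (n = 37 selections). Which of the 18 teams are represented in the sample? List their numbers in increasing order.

1, 4, 7, 10, 13, 16

Consecutive selections differ by k = 39, so their team numbers differ by 39 mod 18 = 3.
gcd(39, 18) = 3, so the sample visits 18/3 = 6 distinct residues mod 18.
Start 7 is team 7; the teams hit are 1, 4, 7, 10, 13, 16.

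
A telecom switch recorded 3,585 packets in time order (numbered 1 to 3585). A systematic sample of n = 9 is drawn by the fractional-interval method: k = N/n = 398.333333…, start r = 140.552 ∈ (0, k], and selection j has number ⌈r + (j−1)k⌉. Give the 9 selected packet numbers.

j=1: r + 0k = 140.552 → ⌈·⌉ = 141
j=2: r + 1k = 538.885333… → ⌈·⌉ = 539
j=3: r + 2k = 937.218666… → ⌈·⌉ = 938
j=4: r + 3k = 1335.552 → ⌈·⌉ = 1336
j=5: r + 4k = 1733.885333… → ⌈·⌉ = 1734
j=6: r + 5k = 2132.218666… → ⌈·⌉ = 2133
j=7: r + 6k = 2530.552 → ⌈·⌉ = 2531
j=8: r + 7k = 2928.885333… → ⌈·⌉ = 2929
j=9: r + 8k = 3327.218666… → ⌈·⌉ = 3328

141, 539, 938, 1336, 1734, 2133, 2531, 2929, 3328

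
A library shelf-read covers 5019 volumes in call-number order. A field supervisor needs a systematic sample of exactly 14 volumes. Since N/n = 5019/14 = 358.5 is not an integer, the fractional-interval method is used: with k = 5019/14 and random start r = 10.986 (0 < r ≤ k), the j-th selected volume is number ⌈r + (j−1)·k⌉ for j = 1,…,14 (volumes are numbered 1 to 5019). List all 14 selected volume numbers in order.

j=1: r + 0k = 10.986 → ⌈·⌉ = 11
j=2: r + 1k = 369.486 → ⌈·⌉ = 370
j=3: r + 2k = 727.986 → ⌈·⌉ = 728
j=4: r + 3k = 1086.486 → ⌈·⌉ = 1087
j=5: r + 4k = 1444.986 → ⌈·⌉ = 1445
j=6: r + 5k = 1803.486 → ⌈·⌉ = 1804
j=7: r + 6k = 2161.986 → ⌈·⌉ = 2162
j=8: r + 7k = 2520.486 → ⌈·⌉ = 2521
j=9: r + 8k = 2878.986 → ⌈·⌉ = 2879
j=10: r + 9k = 3237.486 → ⌈·⌉ = 3238
j=11: r + 10k = 3595.986 → ⌈·⌉ = 3596
j=12: r + 11k = 3954.486 → ⌈·⌉ = 3955
j=13: r + 12k = 4312.986 → ⌈·⌉ = 4313
j=14: r + 13k = 4671.486 → ⌈·⌉ = 4672

11, 370, 728, 1087, 1445, 1804, 2162, 2521, 2879, 3238, 3596, 3955, 4313, 4672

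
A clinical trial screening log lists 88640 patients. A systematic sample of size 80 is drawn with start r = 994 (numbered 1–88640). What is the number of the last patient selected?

88526

k = 88640/80 = 1108
80th selection = r + (80−1)·k = 994 + 79×1108 = 994 + 87532 = 88526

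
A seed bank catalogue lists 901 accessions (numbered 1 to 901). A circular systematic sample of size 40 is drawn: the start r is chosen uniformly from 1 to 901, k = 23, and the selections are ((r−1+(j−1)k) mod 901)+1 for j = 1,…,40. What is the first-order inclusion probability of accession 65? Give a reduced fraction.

For each position j, as r ranges over 1…901 the j-th selection hits every accession exactly once, so accession 65 is selected for exactly 40 of the 901 starts.
Inclusion probability = 40/901.

40/901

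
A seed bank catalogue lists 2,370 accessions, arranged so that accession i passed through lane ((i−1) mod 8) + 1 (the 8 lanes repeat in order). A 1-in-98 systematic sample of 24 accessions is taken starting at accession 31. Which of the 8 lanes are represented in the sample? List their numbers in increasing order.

Consecutive selections differ by k = 98, so their lane numbers differ by 98 mod 8 = 2.
gcd(98, 8) = 2, so the sample visits 8/2 = 4 distinct residues mod 8.
Start 31 is lane 7; the lanes hit are 1, 3, 5, 7.

1, 3, 5, 7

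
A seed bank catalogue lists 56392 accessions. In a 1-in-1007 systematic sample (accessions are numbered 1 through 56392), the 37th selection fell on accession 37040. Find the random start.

788

k = 1007
r = 37040 − (37−1)×1007 = 37040 − 36252 = 788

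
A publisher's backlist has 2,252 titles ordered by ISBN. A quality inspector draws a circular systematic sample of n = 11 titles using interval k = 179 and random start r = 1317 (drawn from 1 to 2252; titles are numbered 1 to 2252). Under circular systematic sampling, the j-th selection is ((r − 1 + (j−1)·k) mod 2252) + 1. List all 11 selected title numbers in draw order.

Selection 1: 1317
Selection 2: 1317 + 179 = 1496
Selection 3: 1496 + 179 = 1675
Selection 4: 1675 + 179 = 1854
Selection 5: 1854 + 179 = 2033
Selection 6: 2033 + 179 = 2212
Selection 7: 2212 + 179 = 2391 → 2391 − 2252 = 139
Selection 8: 139 + 179 = 318
Selection 9: 318 + 179 = 497
Selection 10: 497 + 179 = 676
Selection 11: 676 + 179 = 855

1317, 1496, 1675, 1854, 2033, 2212, 139, 318, 497, 676, 855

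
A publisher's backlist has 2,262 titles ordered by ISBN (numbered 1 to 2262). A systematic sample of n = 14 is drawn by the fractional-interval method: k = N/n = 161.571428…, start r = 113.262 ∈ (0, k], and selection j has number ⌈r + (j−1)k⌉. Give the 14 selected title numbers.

114, 275, 437, 598, 760, 922, 1083, 1245, 1406, 1568, 1729, 1891, 2053, 2214

j=1: r + 0k = 113.262 → ⌈·⌉ = 114
j=2: r + 1k = 274.833428… → ⌈·⌉ = 275
j=3: r + 2k = 436.404857… → ⌈·⌉ = 437
j=4: r + 3k = 597.976285… → ⌈·⌉ = 598
j=5: r + 4k = 759.547714… → ⌈·⌉ = 760
j=6: r + 5k = 921.119142… → ⌈·⌉ = 922
j=7: r + 6k = 1082.690571… → ⌈·⌉ = 1083
j=8: r + 7k = 1244.262 → ⌈·⌉ = 1245
j=9: r + 8k = 1405.833428… → ⌈·⌉ = 1406
j=10: r + 9k = 1567.404857… → ⌈·⌉ = 1568
j=11: r + 10k = 1728.976285… → ⌈·⌉ = 1729
j=12: r + 11k = 1890.547714… → ⌈·⌉ = 1891
j=13: r + 12k = 2052.119142… → ⌈·⌉ = 2053
j=14: r + 13k = 2213.690571… → ⌈·⌉ = 2214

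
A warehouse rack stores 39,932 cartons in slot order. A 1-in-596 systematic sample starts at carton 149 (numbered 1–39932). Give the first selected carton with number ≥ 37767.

38293

k = 596
Steps past start: ⌈(37767 − 149)/596⌉ = ⌈37618/596⌉ = 64
Selected carton: 149 + 64×596 = 38293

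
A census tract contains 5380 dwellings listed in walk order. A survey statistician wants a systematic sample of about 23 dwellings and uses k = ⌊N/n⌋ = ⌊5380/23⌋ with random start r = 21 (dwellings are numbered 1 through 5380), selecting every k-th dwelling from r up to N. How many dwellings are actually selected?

24

k = ⌊5380/23⌋ = 233
Achieved size = ⌊(5380 − 21)/233⌋ + 1 = ⌊5359/233⌋ + 1 = 23 + 1 = 24
(last selection: 21 + 23×233 = 5380 ≤ 5380; next would be 5613 > 5380)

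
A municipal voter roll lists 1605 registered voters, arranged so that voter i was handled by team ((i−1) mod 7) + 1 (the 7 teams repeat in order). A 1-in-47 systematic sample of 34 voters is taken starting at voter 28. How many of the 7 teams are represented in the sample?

7

Consecutive selections differ by k = 47, so their team numbers differ by 47 mod 7 = 5.
gcd(47, 7) = 1, so the sample visits 7/1 = 7 distinct residues mod 7.
Start 28 is team 7; the teams hit are 1, 2, 3, 4, 5, 6, 7.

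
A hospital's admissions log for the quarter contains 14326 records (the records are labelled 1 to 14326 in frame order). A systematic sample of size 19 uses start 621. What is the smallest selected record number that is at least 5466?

k = 14326/19 = 754
Steps past start: ⌈(5466 − 621)/754⌉ = ⌈4845/754⌉ = 7
Selected record: 621 + 7×754 = 5899

5899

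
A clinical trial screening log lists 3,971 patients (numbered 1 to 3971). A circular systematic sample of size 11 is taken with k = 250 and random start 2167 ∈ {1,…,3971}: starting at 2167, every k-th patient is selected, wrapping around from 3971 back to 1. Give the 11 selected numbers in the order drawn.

2167, 2417, 2667, 2917, 3167, 3417, 3667, 3917, 196, 446, 696

Selection 1: 2167
Selection 2: 2167 + 250 = 2417
Selection 3: 2417 + 250 = 2667
Selection 4: 2667 + 250 = 2917
Selection 5: 2917 + 250 = 3167
Selection 6: 3167 + 250 = 3417
Selection 7: 3417 + 250 = 3667
Selection 8: 3667 + 250 = 3917
Selection 9: 3917 + 250 = 4167 → 4167 − 3971 = 196
Selection 10: 196 + 250 = 446
Selection 11: 446 + 250 = 696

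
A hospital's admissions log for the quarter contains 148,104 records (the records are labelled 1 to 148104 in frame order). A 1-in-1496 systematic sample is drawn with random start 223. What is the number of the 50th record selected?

73527

k = 1496
50th selection = r + (50−1)·k = 223 + 49×1496 = 223 + 73304 = 73527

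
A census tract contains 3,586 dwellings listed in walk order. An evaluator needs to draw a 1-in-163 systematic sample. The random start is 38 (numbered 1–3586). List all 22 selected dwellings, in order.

dwelling 1: 38
dwelling 2: 38 + 163 = 201
dwelling 3: 201 + 163 = 364
dwelling 4: 364 + 163 = 527
dwelling 5: 527 + 163 = 690
dwelling 6: 690 + 163 = 853
dwelling 7: 853 + 163 = 1016
dwelling 8: 1016 + 163 = 1179
dwelling 9: 1179 + 163 = 1342
dwelling 10: 1342 + 163 = 1505
dwelling 11: 1505 + 163 = 1668
dwelling 12: 1668 + 163 = 1831
dwelling 13: 1831 + 163 = 1994
dwelling 14: 1994 + 163 = 2157
dwelling 15: 2157 + 163 = 2320
dwelling 16: 2320 + 163 = 2483
dwelling 17: 2483 + 163 = 2646
dwelling 18: 2646 + 163 = 2809
dwelling 19: 2809 + 163 = 2972
dwelling 20: 2972 + 163 = 3135
dwelling 21: 3135 + 163 = 3298
dwelling 22: 3298 + 163 = 3461

38, 201, 364, 527, 690, 853, 1016, 1179, 1342, 1505, 1668, 1831, 1994, 2157, 2320, 2483, 2646, 2809, 2972, 3135, 3298, 3461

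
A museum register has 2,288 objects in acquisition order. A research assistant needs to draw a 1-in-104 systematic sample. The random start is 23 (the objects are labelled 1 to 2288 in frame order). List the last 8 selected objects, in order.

1479, 1583, 1687, 1791, 1895, 1999, 2103, 2207

15th selection = 23 + 14×104 = 1479
16th: 1479 + 104 = 1583
17th: 1583 + 104 = 1687
18th: 1687 + 104 = 1791
19th: 1791 + 104 = 1895
20th: 1895 + 104 = 1999
21st: 1999 + 104 = 2103
22nd: 2103 + 104 = 2207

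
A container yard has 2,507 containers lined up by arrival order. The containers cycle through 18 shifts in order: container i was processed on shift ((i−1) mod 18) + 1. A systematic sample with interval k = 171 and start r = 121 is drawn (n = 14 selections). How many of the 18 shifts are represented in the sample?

Consecutive selections differ by k = 171, so their shift numbers differ by 171 mod 18 = 9.
gcd(171, 18) = 9, so the sample visits 18/9 = 2 distinct residues mod 18.
Start 121 is shift 13; the shifts hit are 4, 13.

2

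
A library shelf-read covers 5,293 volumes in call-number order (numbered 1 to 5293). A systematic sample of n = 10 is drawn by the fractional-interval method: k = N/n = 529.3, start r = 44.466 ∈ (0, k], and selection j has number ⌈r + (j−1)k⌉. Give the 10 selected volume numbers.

45, 574, 1104, 1633, 2162, 2691, 3221, 3750, 4279, 4809

j=1: r + 0k = 44.466 → ⌈·⌉ = 45
j=2: r + 1k = 573.766 → ⌈·⌉ = 574
j=3: r + 2k = 1103.066 → ⌈·⌉ = 1104
j=4: r + 3k = 1632.366 → ⌈·⌉ = 1633
j=5: r + 4k = 2161.666 → ⌈·⌉ = 2162
j=6: r + 5k = 2690.966 → ⌈·⌉ = 2691
j=7: r + 6k = 3220.266 → ⌈·⌉ = 3221
j=8: r + 7k = 3749.566 → ⌈·⌉ = 3750
j=9: r + 8k = 4278.866 → ⌈·⌉ = 4279
j=10: r + 9k = 4808.166 → ⌈·⌉ = 4809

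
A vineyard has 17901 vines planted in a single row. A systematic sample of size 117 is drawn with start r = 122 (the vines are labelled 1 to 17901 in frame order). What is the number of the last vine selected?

17870

k = 17901/117 = 153
117th selection = r + (117−1)·k = 122 + 116×153 = 122 + 17748 = 17870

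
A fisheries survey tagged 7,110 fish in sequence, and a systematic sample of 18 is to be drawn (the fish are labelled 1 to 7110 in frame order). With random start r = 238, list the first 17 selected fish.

238, 633, 1028, 1423, 1818, 2213, 2608, 3003, 3398, 3793, 4188, 4583, 4978, 5373, 5768, 6163, 6558

k = N/n = 7110/18 = 395
fish 1: 238
fish 2: 238 + 395 = 633
fish 3: 633 + 395 = 1028
fish 4: 1028 + 395 = 1423
fish 5: 1423 + 395 = 1818
fish 6: 1818 + 395 = 2213
fish 7: 2213 + 395 = 2608
fish 8: 2608 + 395 = 3003
fish 9: 3003 + 395 = 3398
fish 10: 3398 + 395 = 3793
fish 11: 3793 + 395 = 4188
fish 12: 4188 + 395 = 4583
fish 13: 4583 + 395 = 4978
fish 14: 4978 + 395 = 5373
fish 15: 5373 + 395 = 5768
fish 16: 5768 + 395 = 6163
fish 17: 6163 + 395 = 6558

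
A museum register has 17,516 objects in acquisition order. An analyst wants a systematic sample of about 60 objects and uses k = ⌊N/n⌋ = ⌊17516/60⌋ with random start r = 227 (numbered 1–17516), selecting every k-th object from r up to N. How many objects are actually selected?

60

k = ⌊17516/60⌋ = 291
Achieved size = ⌊(17516 − 227)/291⌋ + 1 = ⌊17289/291⌋ + 1 = 59 + 1 = 60
(last selection: 227 + 59×291 = 17396 ≤ 17516; next would be 17687 > 17516)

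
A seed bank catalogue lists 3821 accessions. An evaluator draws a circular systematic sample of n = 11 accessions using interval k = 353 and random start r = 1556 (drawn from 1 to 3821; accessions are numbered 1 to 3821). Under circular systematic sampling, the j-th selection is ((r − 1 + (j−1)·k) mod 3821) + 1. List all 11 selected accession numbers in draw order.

1556, 1909, 2262, 2615, 2968, 3321, 3674, 206, 559, 912, 1265

Selection 1: 1556
Selection 2: 1556 + 353 = 1909
Selection 3: 1909 + 353 = 2262
Selection 4: 2262 + 353 = 2615
Selection 5: 2615 + 353 = 2968
Selection 6: 2968 + 353 = 3321
Selection 7: 3321 + 353 = 3674
Selection 8: 3674 + 353 = 4027 → 4027 − 3821 = 206
Selection 9: 206 + 353 = 559
Selection 10: 559 + 353 = 912
Selection 11: 912 + 353 = 1265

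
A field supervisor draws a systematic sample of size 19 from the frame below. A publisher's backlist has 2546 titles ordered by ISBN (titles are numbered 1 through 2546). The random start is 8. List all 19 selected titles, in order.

8, 142, 276, 410, 544, 678, 812, 946, 1080, 1214, 1348, 1482, 1616, 1750, 1884, 2018, 2152, 2286, 2420

k = N/n = 2546/19 = 134
title 1: 8
title 2: 8 + 134 = 142
title 3: 142 + 134 = 276
title 4: 276 + 134 = 410
title 5: 410 + 134 = 544
title 6: 544 + 134 = 678
title 7: 678 + 134 = 812
title 8: 812 + 134 = 946
title 9: 946 + 134 = 1080
title 10: 1080 + 134 = 1214
title 11: 1214 + 134 = 1348
title 12: 1348 + 134 = 1482
title 13: 1482 + 134 = 1616
title 14: 1616 + 134 = 1750
title 15: 1750 + 134 = 1884
title 16: 1884 + 134 = 2018
title 17: 2018 + 134 = 2152
title 18: 2152 + 134 = 2286
title 19: 2286 + 134 = 2420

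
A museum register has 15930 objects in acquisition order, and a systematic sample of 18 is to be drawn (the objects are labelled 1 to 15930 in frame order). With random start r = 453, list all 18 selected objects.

k = N/n = 15930/18 = 885
object 1: 453
object 2: 453 + 885 = 1338
object 3: 1338 + 885 = 2223
object 4: 2223 + 885 = 3108
object 5: 3108 + 885 = 3993
object 6: 3993 + 885 = 4878
object 7: 4878 + 885 = 5763
object 8: 5763 + 885 = 6648
object 9: 6648 + 885 = 7533
object 10: 7533 + 885 = 8418
object 11: 8418 + 885 = 9303
object 12: 9303 + 885 = 10188
object 13: 10188 + 885 = 11073
object 14: 11073 + 885 = 11958
object 15: 11958 + 885 = 12843
object 16: 12843 + 885 = 13728
object 17: 13728 + 885 = 14613
object 18: 14613 + 885 = 15498

453, 1338, 2223, 3108, 3993, 4878, 5763, 6648, 7533, 8418, 9303, 10188, 11073, 11958, 12843, 13728, 14613, 15498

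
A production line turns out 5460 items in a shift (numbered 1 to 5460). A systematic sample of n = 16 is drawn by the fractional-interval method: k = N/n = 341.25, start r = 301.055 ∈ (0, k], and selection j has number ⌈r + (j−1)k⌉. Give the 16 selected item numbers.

302, 643, 984, 1325, 1667, 2008, 2349, 2690, 3032, 3373, 3714, 4055, 4397, 4738, 5079, 5420

j=1: r + 0k = 301.055 → ⌈·⌉ = 302
j=2: r + 1k = 642.305 → ⌈·⌉ = 643
j=3: r + 2k = 983.555 → ⌈·⌉ = 984
j=4: r + 3k = 1324.805 → ⌈·⌉ = 1325
j=5: r + 4k = 1666.055 → ⌈·⌉ = 1667
j=6: r + 5k = 2007.305 → ⌈·⌉ = 2008
j=7: r + 6k = 2348.555 → ⌈·⌉ = 2349
j=8: r + 7k = 2689.805 → ⌈·⌉ = 2690
j=9: r + 8k = 3031.055 → ⌈·⌉ = 3032
j=10: r + 9k = 3372.305 → ⌈·⌉ = 3373
j=11: r + 10k = 3713.555 → ⌈·⌉ = 3714
j=12: r + 11k = 4054.805 → ⌈·⌉ = 4055
j=13: r + 12k = 4396.055 → ⌈·⌉ = 4397
j=14: r + 13k = 4737.305 → ⌈·⌉ = 4738
j=15: r + 14k = 5078.555 → ⌈·⌉ = 5079
j=16: r + 15k = 5419.805 → ⌈·⌉ = 5420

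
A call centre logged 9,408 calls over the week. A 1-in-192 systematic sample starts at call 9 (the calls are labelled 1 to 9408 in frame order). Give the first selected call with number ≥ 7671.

7689

k = 192
Steps past start: ⌈(7671 − 9)/192⌉ = ⌈7662/192⌉ = 40
Selected call: 9 + 40×192 = 7689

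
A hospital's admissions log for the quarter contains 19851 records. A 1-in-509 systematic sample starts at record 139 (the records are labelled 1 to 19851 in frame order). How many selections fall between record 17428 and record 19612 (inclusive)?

k = 509
First selection ≥ 17428: 139 + ⌈(17428−139)/509⌉·509 = 139 + 34×509 = 17445
Last selection ≤ 19612: 139 + ⌊(19612−139)/509⌋·509 = 139 + 38×509 = 19481
Count = 38 − 34 + 1 = 5

5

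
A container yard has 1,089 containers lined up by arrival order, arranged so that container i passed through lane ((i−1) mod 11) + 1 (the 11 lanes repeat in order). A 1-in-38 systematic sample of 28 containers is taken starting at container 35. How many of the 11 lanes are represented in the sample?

11

Consecutive selections differ by k = 38, so their lane numbers differ by 38 mod 11 = 5.
gcd(38, 11) = 1, so the sample visits 11/1 = 11 distinct residues mod 11.
Start 35 is lane 2; the lanes hit are 1, 2, 3, 4, 5, 6, 7, 8, 9, 10, 11.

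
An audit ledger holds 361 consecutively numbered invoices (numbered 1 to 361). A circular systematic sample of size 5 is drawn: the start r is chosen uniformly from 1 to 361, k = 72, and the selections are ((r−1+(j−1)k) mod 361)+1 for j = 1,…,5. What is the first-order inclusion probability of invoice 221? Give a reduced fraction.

For each position j, as r ranges over 1…361 the j-th selection hits every invoice exactly once, so invoice 221 is selected for exactly 5 of the 361 starts.
Inclusion probability = 5/361.

5/361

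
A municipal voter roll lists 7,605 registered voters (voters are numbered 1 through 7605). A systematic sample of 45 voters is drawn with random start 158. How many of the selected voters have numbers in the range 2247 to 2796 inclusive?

k = 7605/45 = 169
First selection ≥ 2247: 158 + ⌈(2247−158)/169⌉·169 = 158 + 13×169 = 2355
Last selection ≤ 2796: 158 + ⌊(2796−158)/169⌋·169 = 158 + 15×169 = 2693
Count = 15 − 13 + 1 = 3

3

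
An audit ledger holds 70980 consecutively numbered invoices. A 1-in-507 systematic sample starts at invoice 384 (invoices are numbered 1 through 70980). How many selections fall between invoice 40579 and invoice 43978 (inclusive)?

k = 507
First selection ≥ 40579: 384 + ⌈(40579−384)/507⌉·507 = 384 + 80×507 = 40944
Last selection ≤ 43978: 384 + ⌊(43978−384)/507⌋·507 = 384 + 85×507 = 43479
Count = 85 − 80 + 1 = 6

6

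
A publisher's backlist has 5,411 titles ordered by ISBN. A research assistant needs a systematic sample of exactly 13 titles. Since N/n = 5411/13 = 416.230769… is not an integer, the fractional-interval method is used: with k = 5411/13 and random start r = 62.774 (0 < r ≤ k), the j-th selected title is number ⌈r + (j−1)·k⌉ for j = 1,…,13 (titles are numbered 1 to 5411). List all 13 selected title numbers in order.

j=1: r + 0k = 62.774 → ⌈·⌉ = 63
j=2: r + 1k = 479.004769… → ⌈·⌉ = 480
j=3: r + 2k = 895.235538… → ⌈·⌉ = 896
j=4: r + 3k = 1311.466307… → ⌈·⌉ = 1312
j=5: r + 4k = 1727.697076… → ⌈·⌉ = 1728
j=6: r + 5k = 2143.927846… → ⌈·⌉ = 2144
j=7: r + 6k = 2560.158615… → ⌈·⌉ = 2561
j=8: r + 7k = 2976.389384… → ⌈·⌉ = 2977
j=9: r + 8k = 3392.620153… → ⌈·⌉ = 3393
j=10: r + 9k = 3808.850923… → ⌈·⌉ = 3809
j=11: r + 10k = 4225.081692… → ⌈·⌉ = 4226
j=12: r + 11k = 4641.312461… → ⌈·⌉ = 4642
j=13: r + 12k = 5057.543230… → ⌈·⌉ = 5058

63, 480, 896, 1312, 1728, 2144, 2561, 2977, 3393, 3809, 4226, 4642, 5058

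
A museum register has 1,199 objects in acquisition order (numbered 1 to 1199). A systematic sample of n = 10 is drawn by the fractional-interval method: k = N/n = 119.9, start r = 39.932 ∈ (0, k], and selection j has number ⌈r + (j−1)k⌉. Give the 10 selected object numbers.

40, 160, 280, 400, 520, 640, 760, 880, 1000, 1120

j=1: r + 0k = 39.932 → ⌈·⌉ = 40
j=2: r + 1k = 159.832 → ⌈·⌉ = 160
j=3: r + 2k = 279.732 → ⌈·⌉ = 280
j=4: r + 3k = 399.632 → ⌈·⌉ = 400
j=5: r + 4k = 519.532 → ⌈·⌉ = 520
j=6: r + 5k = 639.432 → ⌈·⌉ = 640
j=7: r + 6k = 759.332 → ⌈·⌉ = 760
j=8: r + 7k = 879.232 → ⌈·⌉ = 880
j=9: r + 8k = 999.132 → ⌈·⌉ = 1000
j=10: r + 9k = 1119.032 → ⌈·⌉ = 1120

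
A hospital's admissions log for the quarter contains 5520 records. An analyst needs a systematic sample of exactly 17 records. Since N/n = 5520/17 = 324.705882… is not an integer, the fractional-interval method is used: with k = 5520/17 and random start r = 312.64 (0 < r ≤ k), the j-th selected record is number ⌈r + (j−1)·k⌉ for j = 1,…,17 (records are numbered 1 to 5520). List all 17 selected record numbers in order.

j=1: r + 0k = 312.64 → ⌈·⌉ = 313
j=2: r + 1k = 637.345882… → ⌈·⌉ = 638
j=3: r + 2k = 962.051764… → ⌈·⌉ = 963
j=4: r + 3k = 1286.757647… → ⌈·⌉ = 1287
j=5: r + 4k = 1611.463529… → ⌈·⌉ = 1612
j=6: r + 5k = 1936.169411… → ⌈·⌉ = 1937
j=7: r + 6k = 2260.875294… → ⌈·⌉ = 2261
j=8: r + 7k = 2585.581176… → ⌈·⌉ = 2586
j=9: r + 8k = 2910.287058… → ⌈·⌉ = 2911
j=10: r + 9k = 3234.992941… → ⌈·⌉ = 3235
j=11: r + 10k = 3559.698823… → ⌈·⌉ = 3560
j=12: r + 11k = 3884.404705… → ⌈·⌉ = 3885
j=13: r + 12k = 4209.110588… → ⌈·⌉ = 4210
j=14: r + 13k = 4533.816470… → ⌈·⌉ = 4534
j=15: r + 14k = 4858.522352… → ⌈·⌉ = 4859
j=16: r + 15k = 5183.228235… → ⌈·⌉ = 5184
j=17: r + 16k = 5507.934117… → ⌈·⌉ = 5508

313, 638, 963, 1287, 1612, 1937, 2261, 2586, 2911, 3235, 3560, 3885, 4210, 4534, 4859, 5184, 5508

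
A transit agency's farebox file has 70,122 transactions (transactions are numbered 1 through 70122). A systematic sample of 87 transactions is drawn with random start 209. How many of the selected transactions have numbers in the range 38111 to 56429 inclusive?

k = 70122/87 = 806
First selection ≥ 38111: 209 + ⌈(38111−209)/806⌉·806 = 209 + 48×806 = 38897
Last selection ≤ 56429: 209 + ⌊(56429−209)/806⌋·806 = 209 + 69×806 = 55823
Count = 69 − 48 + 1 = 22

22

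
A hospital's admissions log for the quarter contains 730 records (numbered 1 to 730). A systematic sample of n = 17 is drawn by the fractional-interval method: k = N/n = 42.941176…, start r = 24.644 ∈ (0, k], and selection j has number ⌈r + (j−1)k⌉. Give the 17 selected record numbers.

25, 68, 111, 154, 197, 240, 283, 326, 369, 412, 455, 497, 540, 583, 626, 669, 712

j=1: r + 0k = 24.644 → ⌈·⌉ = 25
j=2: r + 1k = 67.585176… → ⌈·⌉ = 68
j=3: r + 2k = 110.526352… → ⌈·⌉ = 111
j=4: r + 3k = 153.467529… → ⌈·⌉ = 154
j=5: r + 4k = 196.408705… → ⌈·⌉ = 197
j=6: r + 5k = 239.349882… → ⌈·⌉ = 240
j=7: r + 6k = 282.291058… → ⌈·⌉ = 283
j=8: r + 7k = 325.232235… → ⌈·⌉ = 326
j=9: r + 8k = 368.173411… → ⌈·⌉ = 369
j=10: r + 9k = 411.114588… → ⌈·⌉ = 412
j=11: r + 10k = 454.055764… → ⌈·⌉ = 455
j=12: r + 11k = 496.996941… → ⌈·⌉ = 497
j=13: r + 12k = 539.938117… → ⌈·⌉ = 540
j=14: r + 13k = 582.879294… → ⌈·⌉ = 583
j=15: r + 14k = 625.820470… → ⌈·⌉ = 626
j=16: r + 15k = 668.761647… → ⌈·⌉ = 669
j=17: r + 16k = 711.702823… → ⌈·⌉ = 712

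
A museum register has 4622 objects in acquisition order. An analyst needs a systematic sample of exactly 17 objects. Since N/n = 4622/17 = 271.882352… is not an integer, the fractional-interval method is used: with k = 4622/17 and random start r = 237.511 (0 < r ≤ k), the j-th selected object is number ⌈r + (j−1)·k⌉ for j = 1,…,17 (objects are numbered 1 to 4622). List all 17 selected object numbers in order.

j=1: r + 0k = 237.511 → ⌈·⌉ = 238
j=2: r + 1k = 509.393352… → ⌈·⌉ = 510
j=3: r + 2k = 781.275705… → ⌈·⌉ = 782
j=4: r + 3k = 1053.158058… → ⌈·⌉ = 1054
j=5: r + 4k = 1325.040411… → ⌈·⌉ = 1326
j=6: r + 5k = 1596.922764… → ⌈·⌉ = 1597
j=7: r + 6k = 1868.805117… → ⌈·⌉ = 1869
j=8: r + 7k = 2140.687470… → ⌈·⌉ = 2141
j=9: r + 8k = 2412.569823… → ⌈·⌉ = 2413
j=10: r + 9k = 2684.452176… → ⌈·⌉ = 2685
j=11: r + 10k = 2956.334529… → ⌈·⌉ = 2957
j=12: r + 11k = 3228.216882… → ⌈·⌉ = 3229
j=13: r + 12k = 3500.099235… → ⌈·⌉ = 3501
j=14: r + 13k = 3771.981588… → ⌈·⌉ = 3772
j=15: r + 14k = 4043.863941… → ⌈·⌉ = 4044
j=16: r + 15k = 4315.746294… → ⌈·⌉ = 4316
j=17: r + 16k = 4587.628647… → ⌈·⌉ = 4588

238, 510, 782, 1054, 1326, 1597, 1869, 2141, 2413, 2685, 2957, 3229, 3501, 3772, 4044, 4316, 4588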